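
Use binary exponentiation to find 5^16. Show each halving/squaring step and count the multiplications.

Computing 5^16 by squaring (build up from 5^1; each line after the first costs one multiplication):

5^1 = 5
5^2 = (5^1)^2 = 5^2 = 25
5^4 = (5^2)^2 = 25^2 = 625
5^8 = (5^4)^2 = 625^2 = 390625
5^16 = (5^8)^2 = 390625^2 = 152587890625

Result: 152587890625
Multiplications needed: 4 (4 lines after 5^1)

5^16 = 152587890625. Using exponentiation by squaring, this requires 4 multiplications. The key idea: if the exponent is even, square the half-power; if odd, multiply by the base once.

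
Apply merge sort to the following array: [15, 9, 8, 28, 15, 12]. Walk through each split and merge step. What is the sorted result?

Merge sort trace:

Split: [15, 9, 8, 28, 15, 12] -> [15, 9, 8] and [28, 15, 12]
  Split: [15, 9, 8] -> [15] and [9, 8]
    Split: [9, 8] -> [9] and [8]
    Merge: [9] + [8] -> [8, 9]
  Merge: [15] + [8, 9] -> [8, 9, 15]
  Split: [28, 15, 12] -> [28] and [15, 12]
    Split: [15, 12] -> [15] and [12]
    Merge: [15] + [12] -> [12, 15]
  Merge: [28] + [12, 15] -> [12, 15, 28]
Merge: [8, 9, 15] + [12, 15, 28] -> [8, 9, 12, 15, 15, 28]

Final sorted array: [8, 9, 12, 15, 15, 28]

The merge sort proceeds by recursively splitting the array and merging sorted halves.
After all merges, the sorted array is [8, 9, 12, 15, 15, 28].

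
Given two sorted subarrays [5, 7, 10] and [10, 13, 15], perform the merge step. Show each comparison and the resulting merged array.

Merging process:

Compare 5 vs 10: take 5 from left. Merged: [5]
Compare 7 vs 10: take 7 from left. Merged: [5, 7]
Compare 10 vs 10: take 10 from left. Merged: [5, 7, 10]
Append remaining from right: [10, 13, 15]. Merged: [5, 7, 10, 10, 13, 15]

Final merged array: [5, 7, 10, 10, 13, 15]
Total comparisons: 3

The merged array is [5, 7, 10, 10, 13, 15], requiring 3 comparisons. The merge step runs in O(n) time where n is the total number of elements.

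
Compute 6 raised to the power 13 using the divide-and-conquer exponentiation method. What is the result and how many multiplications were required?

Computing 6^13 by squaring (build up from 6^1; each line after the first costs one multiplication):

6^1 = 6
6^2 = (6^1)^2 = 6^2 = 36
6^3 = 6 * 6^2 = 6 * 36 = 216
6^6 = (6^3)^2 = 216^2 = 46656
6^12 = (6^6)^2 = 46656^2 = 2176782336
6^13 = 6 * 6^12 = 6 * 2176782336 = 13060694016

Result: 13060694016
Multiplications needed: 5 (5 lines after 6^1)

6^13 = 13060694016. Using exponentiation by squaring, this requires 5 multiplications. The key idea: if the exponent is even, square the half-power; if odd, multiply by the base once.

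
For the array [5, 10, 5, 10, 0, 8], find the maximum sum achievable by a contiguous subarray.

Using Kadane's algorithm on [5, 10, 5, 10, 0, 8]:

Scanning through the array:
Position 1 (value 10): max_ending_here = 15, max_so_far = 15
Position 2 (value 5): max_ending_here = 20, max_so_far = 20
Position 3 (value 10): max_ending_here = 30, max_so_far = 30
Position 4 (value 0): max_ending_here = 30, max_so_far = 30
Position 5 (value 8): max_ending_here = 38, max_so_far = 38

Maximum subarray: [5, 10, 5, 10, 0, 8]
Maximum sum: 38

The maximum subarray is [5, 10, 5, 10, 0, 8] with sum 38. This subarray runs from index 0 to index 5.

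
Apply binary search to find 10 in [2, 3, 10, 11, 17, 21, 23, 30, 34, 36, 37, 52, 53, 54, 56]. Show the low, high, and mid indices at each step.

Binary search for 10 in [2, 3, 10, 11, 17, 21, 23, 30, 34, 36, 37, 52, 53, 54, 56]:

lo=0, hi=14, mid=7, arr[mid]=30 -> 30 > 10, search left half
lo=0, hi=6, mid=3, arr[mid]=11 -> 11 > 10, search left half
lo=0, hi=2, mid=1, arr[mid]=3 -> 3 < 10, search right half
lo=2, hi=2, mid=2, arr[mid]=10 -> Found target at index 2!

Binary search finds 10 at index 2 after 4 comparisons. The search repeatedly halves the search space by comparing with the middle element.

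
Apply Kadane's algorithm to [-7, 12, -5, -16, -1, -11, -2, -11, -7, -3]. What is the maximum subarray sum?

Using Kadane's algorithm on [-7, 12, -5, -16, -1, -11, -2, -11, -7, -3]:

Scanning through the array:
Position 1 (value 12): max_ending_here = 12, max_so_far = 12
Position 2 (value -5): max_ending_here = 7, max_so_far = 12
Position 3 (value -16): max_ending_here = -9, max_so_far = 12
Position 4 (value -1): max_ending_here = -1, max_so_far = 12
Position 5 (value -11): max_ending_here = -11, max_so_far = 12
Position 6 (value -2): max_ending_here = -2, max_so_far = 12
Position 7 (value -11): max_ending_here = -11, max_so_far = 12
Position 8 (value -7): max_ending_here = -7, max_so_far = 12
Position 9 (value -3): max_ending_here = -3, max_so_far = 12

Maximum subarray: [12]
Maximum sum: 12

The maximum subarray is [12] with sum 12. This subarray runs from index 1 to index 1.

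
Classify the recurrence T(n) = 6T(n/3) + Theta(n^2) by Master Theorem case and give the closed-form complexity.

Master Theorem for T(n) = 6T(n/3) + O(n^2):

a = 6, b = 3, c = 2
log_b(a) = log_3(6) = 1.6309

Case 3: c = 2 > log_3(6) = 1.6309
T(n) = O(n^2) = O(n^2)

For T(n) = 6T(n/3) + O(n^2): log_3(6) = 1.6309. This is Case 3 of the Master Theorem (c > log_b(a), work dominated by root), giving O(n^2).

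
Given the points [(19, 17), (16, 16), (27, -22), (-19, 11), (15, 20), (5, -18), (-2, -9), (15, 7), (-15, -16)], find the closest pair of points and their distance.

Computing all pairwise distances among 9 points:

d((19, 17), (16, 16)) = 3.1623 <-- minimum
d((19, 17), (27, -22)) = 39.8121
d((19, 17), (-19, 11)) = 38.4708
d((19, 17), (15, 20)) = 5.0
d((19, 17), (5, -18)) = 37.6962
d((19, 17), (-2, -9)) = 33.4215
d((19, 17), (15, 7)) = 10.7703
d((19, 17), (-15, -16)) = 47.3814
d((16, 16), (27, -22)) = 39.5601
d((16, 16), (-19, 11)) = 35.3553
d((16, 16), (15, 20)) = 4.1231
d((16, 16), (5, -18)) = 35.7351
d((16, 16), (-2, -9)) = 30.8058
d((16, 16), (15, 7)) = 9.0554
d((16, 16), (-15, -16)) = 44.5533
d((27, -22), (-19, 11)) = 56.6127
d((27, -22), (15, 20)) = 43.6807
d((27, -22), (5, -18)) = 22.3607
d((27, -22), (-2, -9)) = 31.7805
d((27, -22), (15, 7)) = 31.3847
d((27, -22), (-15, -16)) = 42.4264
d((-19, 11), (15, 20)) = 35.171
d((-19, 11), (5, -18)) = 37.6431
d((-19, 11), (-2, -9)) = 26.2488
d((-19, 11), (15, 7)) = 34.2345
d((-19, 11), (-15, -16)) = 27.2947
d((15, 20), (5, -18)) = 39.2938
d((15, 20), (-2, -9)) = 33.6155
d((15, 20), (15, 7)) = 13.0
d((15, 20), (-15, -16)) = 46.8615
d((5, -18), (-2, -9)) = 11.4018
d((5, -18), (15, 7)) = 26.9258
d((5, -18), (-15, -16)) = 20.0998
d((-2, -9), (15, 7)) = 23.3452
d((-2, -9), (-15, -16)) = 14.7648
d((15, 7), (-15, -16)) = 37.8021

Closest pair: (19, 17) and (16, 16) with distance 3.1623

The closest pair is (19, 17) and (16, 16) with Euclidean distance 3.1623. For 9 points, brute-force pairwise comparison is shown above. For large n, the divide-and-conquer algorithm (sort by x, recurse on halves, check the dividing strip) achieves O(n log n).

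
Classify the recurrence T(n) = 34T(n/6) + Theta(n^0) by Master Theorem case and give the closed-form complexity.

Master Theorem for T(n) = 34T(n/6) + O(n^0):

a = 34, b = 6, c = 0
log_b(a) = log_6(34) = 1.9681

Case 1: c = 0 < log_6(34) = 1.9681
T(n) = O(n^(log_6 34))

For T(n) = 34T(n/6) + O(n^0): log_6(34) = 1.9681. This is Case 1 of the Master Theorem (c < log_b(a), work dominated by leaves), giving O(n^(log_6 34)).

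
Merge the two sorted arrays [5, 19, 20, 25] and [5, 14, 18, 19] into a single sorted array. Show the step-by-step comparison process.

Merging process:

Compare 5 vs 5: take 5 from left. Merged: [5]
Compare 19 vs 5: take 5 from right. Merged: [5, 5]
Compare 19 vs 14: take 14 from right. Merged: [5, 5, 14]
Compare 19 vs 18: take 18 from right. Merged: [5, 5, 14, 18]
Compare 19 vs 19: take 19 from left. Merged: [5, 5, 14, 18, 19]
Compare 20 vs 19: take 19 from right. Merged: [5, 5, 14, 18, 19, 19]
Append remaining from left: [20, 25]. Merged: [5, 5, 14, 18, 19, 19, 20, 25]

Final merged array: [5, 5, 14, 18, 19, 19, 20, 25]
Total comparisons: 6

The merged array is [5, 5, 14, 18, 19, 19, 20, 25], requiring 6 comparisons. The merge step runs in O(n) time where n is the total number of elements.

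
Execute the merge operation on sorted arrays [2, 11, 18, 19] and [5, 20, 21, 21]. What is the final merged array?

Merging process:

Compare 2 vs 5: take 2 from left. Merged: [2]
Compare 11 vs 5: take 5 from right. Merged: [2, 5]
Compare 11 vs 20: take 11 from left. Merged: [2, 5, 11]
Compare 18 vs 20: take 18 from left. Merged: [2, 5, 11, 18]
Compare 19 vs 20: take 19 from left. Merged: [2, 5, 11, 18, 19]
Append remaining from right: [20, 21, 21]. Merged: [2, 5, 11, 18, 19, 20, 21, 21]

Final merged array: [2, 5, 11, 18, 19, 20, 21, 21]
Total comparisons: 5

The merged array is [2, 5, 11, 18, 19, 20, 21, 21], requiring 5 comparisons. The merge step runs in O(n) time where n is the total number of elements.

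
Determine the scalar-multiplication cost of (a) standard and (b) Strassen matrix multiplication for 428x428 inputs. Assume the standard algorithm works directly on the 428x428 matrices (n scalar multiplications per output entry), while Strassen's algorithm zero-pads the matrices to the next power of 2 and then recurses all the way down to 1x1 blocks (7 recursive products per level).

Matrix multiplication for 428x428 matrices:

Strassen's algorithm requires power-of-2 dimensions. Pad 428x428 to 512x512 (next power of 2).

Standard algorithm: 428^3 = 78402752 multiplications
Strassen's algorithm: 7^(log2(512)) = 7^9 = 40353607 multiplications
Savings: 78402752 - 40353607 = 38049145 multiplications

Standard: 78402752 multiplications (428^3). Strassen: 40353607 multiplications (7^9, after padding to 512x512). Strassen reduces 8 recursive multiplications to 7 at each level.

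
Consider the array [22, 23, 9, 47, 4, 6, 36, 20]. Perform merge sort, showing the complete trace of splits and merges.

Merge sort trace:

Split: [22, 23, 9, 47, 4, 6, 36, 20] -> [22, 23, 9, 47] and [4, 6, 36, 20]
  Split: [22, 23, 9, 47] -> [22, 23] and [9, 47]
    Split: [22, 23] -> [22] and [23]
    Merge: [22] + [23] -> [22, 23]
    Split: [9, 47] -> [9] and [47]
    Merge: [9] + [47] -> [9, 47]
  Merge: [22, 23] + [9, 47] -> [9, 22, 23, 47]
  Split: [4, 6, 36, 20] -> [4, 6] and [36, 20]
    Split: [4, 6] -> [4] and [6]
    Merge: [4] + [6] -> [4, 6]
    Split: [36, 20] -> [36] and [20]
    Merge: [36] + [20] -> [20, 36]
  Merge: [4, 6] + [20, 36] -> [4, 6, 20, 36]
Merge: [9, 22, 23, 47] + [4, 6, 20, 36] -> [4, 6, 9, 20, 22, 23, 36, 47]

Final sorted array: [4, 6, 9, 20, 22, 23, 36, 47]

The merge sort proceeds by recursively splitting the array and merging sorted halves.
After all merges, the sorted array is [4, 6, 9, 20, 22, 23, 36, 47].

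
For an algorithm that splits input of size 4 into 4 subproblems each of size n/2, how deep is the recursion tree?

For divide and conquer with division factor 2:

Problem sizes at each level:
Level 0: 4
Level 1: 2
Level 2: 1

The root is level 0 and the size-1 base case is level 2 (the tree spans levels 0 through 2, i.e. 3 levels counting the root), so the depth is the number of divisions: log_2(4) = 2

The recursion tree depth is log_2(4) = 2. At each level, the problem size is divided by 2, so it takes 2 divisions to reduce to a base case of size 1. The algorithm makes 4 recursive calls at each level.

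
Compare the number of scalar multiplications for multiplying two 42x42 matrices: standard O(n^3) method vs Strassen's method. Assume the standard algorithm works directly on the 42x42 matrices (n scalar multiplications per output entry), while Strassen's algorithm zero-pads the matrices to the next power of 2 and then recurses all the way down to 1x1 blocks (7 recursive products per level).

Matrix multiplication for 42x42 matrices:

Strassen's algorithm requires power-of-2 dimensions. Pad 42x42 to 64x64 (next power of 2).

Standard algorithm: 42^3 = 74088 multiplications
Strassen's algorithm: 7^(log2(64)) = 7^6 = 117649 multiplications
Difference: 74088 - 117649 = -43561 (Strassen uses MORE here due to padding overhead — for small or just-over-power-of-2 n, padding can outweigh the per-level savings)

Standard: 74088 multiplications (42^3). Strassen: 117649 multiplications (7^6, after padding to 64x64). Strassen reduces 8 recursive multiplications to 7 at each level.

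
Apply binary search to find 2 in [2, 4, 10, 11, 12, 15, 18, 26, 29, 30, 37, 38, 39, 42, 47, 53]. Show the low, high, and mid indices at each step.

Binary search for 2 in [2, 4, 10, 11, 12, 15, 18, 26, 29, 30, 37, 38, 39, 42, 47, 53]:

lo=0, hi=15, mid=7, arr[mid]=26 -> 26 > 2, search left half
lo=0, hi=6, mid=3, arr[mid]=11 -> 11 > 2, search left half
lo=0, hi=2, mid=1, arr[mid]=4 -> 4 > 2, search left half
lo=0, hi=0, mid=0, arr[mid]=2 -> Found target at index 0!

Binary search finds 2 at index 0 after 4 comparisons. The search repeatedly halves the search space by comparing with the middle element.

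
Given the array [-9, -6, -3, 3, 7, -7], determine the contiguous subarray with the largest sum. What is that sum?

Using Kadane's algorithm on [-9, -6, -3, 3, 7, -7]:

Scanning through the array:
Position 1 (value -6): max_ending_here = -6, max_so_far = -6
Position 2 (value -3): max_ending_here = -3, max_so_far = -3
Position 3 (value 3): max_ending_here = 3, max_so_far = 3
Position 4 (value 7): max_ending_here = 10, max_so_far = 10
Position 5 (value -7): max_ending_here = 3, max_so_far = 10

Maximum subarray: [3, 7]
Maximum sum: 10

The maximum subarray is [3, 7] with sum 10. This subarray runs from index 3 to index 4.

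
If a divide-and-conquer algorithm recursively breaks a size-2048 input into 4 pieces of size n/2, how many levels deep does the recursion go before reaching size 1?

For divide and conquer with division factor 2:

Problem sizes at each level:
Level 0: 2048
Level 1: 1024
Level 2: 512
Level 3: 256
Level 4: 128
Level 5: 64
Level 6: 32
Level 7: 16
Level 8: 8
Level 9: 4
Level 10: 2
Level 11: 1

The root is level 0 and the size-1 base case is level 11 (the tree spans levels 0 through 11, i.e. 12 levels counting the root), so the depth is the number of divisions: log_2(2048) = 11

The recursion tree depth is log_2(2048) = 11. At each level, the problem size is divided by 2, so it takes 11 divisions to reduce to a base case of size 1. The algorithm makes 4 recursive calls at each level.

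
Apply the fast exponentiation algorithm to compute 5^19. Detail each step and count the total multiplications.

Computing 5^19 by squaring (build up from 5^1; each line after the first costs one multiplication):

5^1 = 5
5^2 = (5^1)^2 = 5^2 = 25
5^4 = (5^2)^2 = 25^2 = 625
5^8 = (5^4)^2 = 625^2 = 390625
5^9 = 5 * 5^8 = 5 * 390625 = 1953125
5^18 = (5^9)^2 = 1953125^2 = 3814697265625
5^19 = 5 * 5^18 = 5 * 3814697265625 = 19073486328125

Result: 19073486328125
Multiplications needed: 6 (6 lines after 5^1)

5^19 = 19073486328125. Using exponentiation by squaring, this requires 6 multiplications. The key idea: if the exponent is even, square the half-power; if odd, multiply by the base once.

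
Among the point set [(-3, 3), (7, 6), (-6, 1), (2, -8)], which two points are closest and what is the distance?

Computing all pairwise distances among 4 points:

d((-3, 3), (7, 6)) = 10.4403
d((-3, 3), (-6, 1)) = 3.6056 <-- minimum
d((-3, 3), (2, -8)) = 12.083
d((7, 6), (-6, 1)) = 13.9284
d((7, 6), (2, -8)) = 14.8661
d((-6, 1), (2, -8)) = 12.0416

Closest pair: (-3, 3) and (-6, 1) with distance 3.6056

The closest pair is (-3, 3) and (-6, 1) with Euclidean distance 3.6056. For 4 points, brute-force pairwise comparison is shown above. For large n, the divide-and-conquer algorithm (sort by x, recurse on halves, check the dividing strip) achieves O(n log n).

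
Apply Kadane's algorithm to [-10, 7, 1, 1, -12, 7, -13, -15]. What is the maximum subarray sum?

Using Kadane's algorithm on [-10, 7, 1, 1, -12, 7, -13, -15]:

Scanning through the array:
Position 1 (value 7): max_ending_here = 7, max_so_far = 7
Position 2 (value 1): max_ending_here = 8, max_so_far = 8
Position 3 (value 1): max_ending_here = 9, max_so_far = 9
Position 4 (value -12): max_ending_here = -3, max_so_far = 9
Position 5 (value 7): max_ending_here = 7, max_so_far = 9
Position 6 (value -13): max_ending_here = -6, max_so_far = 9
Position 7 (value -15): max_ending_here = -15, max_so_far = 9

Maximum subarray: [7, 1, 1]
Maximum sum: 9

The maximum subarray is [7, 1, 1] with sum 9. This subarray runs from index 1 to index 3.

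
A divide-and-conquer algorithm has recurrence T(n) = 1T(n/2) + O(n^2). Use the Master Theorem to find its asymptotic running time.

Master Theorem for T(n) = 1T(n/2) + O(n^2):

a = 1, b = 2, c = 2
log_b(a) = log_2(1) = 0.0000

Case 3: c = 2 > log_2(1) = 0.0000
T(n) = O(n^2) = O(n^2)

For T(n) = 1T(n/2) + O(n^2): log_2(1) = 0.0000. This is Case 3 of the Master Theorem (c > log_b(a), work dominated by root), giving O(n^2).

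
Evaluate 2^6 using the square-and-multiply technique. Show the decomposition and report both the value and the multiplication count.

Computing 2^6 by squaring (build up from 2^1; each line after the first costs one multiplication):

2^1 = 2
2^2 = (2^1)^2 = 2^2 = 4
2^3 = 2 * 2^2 = 2 * 4 = 8
2^6 = (2^3)^2 = 8^2 = 64

Result: 64
Multiplications needed: 3 (3 lines after 2^1)

2^6 = 64. Using exponentiation by squaring, this requires 3 multiplications. The key idea: if the exponent is even, square the half-power; if odd, multiply by the base once.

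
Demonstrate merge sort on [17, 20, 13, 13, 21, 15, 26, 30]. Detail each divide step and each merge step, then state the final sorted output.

Merge sort trace:

Split: [17, 20, 13, 13, 21, 15, 26, 30] -> [17, 20, 13, 13] and [21, 15, 26, 30]
  Split: [17, 20, 13, 13] -> [17, 20] and [13, 13]
    Split: [17, 20] -> [17] and [20]
    Merge: [17] + [20] -> [17, 20]
    Split: [13, 13] -> [13] and [13]
    Merge: [13] + [13] -> [13, 13]
  Merge: [17, 20] + [13, 13] -> [13, 13, 17, 20]
  Split: [21, 15, 26, 30] -> [21, 15] and [26, 30]
    Split: [21, 15] -> [21] and [15]
    Merge: [21] + [15] -> [15, 21]
    Split: [26, 30] -> [26] and [30]
    Merge: [26] + [30] -> [26, 30]
  Merge: [15, 21] + [26, 30] -> [15, 21, 26, 30]
Merge: [13, 13, 17, 20] + [15, 21, 26, 30] -> [13, 13, 15, 17, 20, 21, 26, 30]

Final sorted array: [13, 13, 15, 17, 20, 21, 26, 30]

The merge sort proceeds by recursively splitting the array and merging sorted halves.
After all merges, the sorted array is [13, 13, 15, 17, 20, 21, 26, 30].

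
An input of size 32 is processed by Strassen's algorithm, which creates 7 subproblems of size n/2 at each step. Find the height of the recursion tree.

For divide and conquer with division factor 2:

Problem sizes at each level:
Level 0: 32
Level 1: 16
Level 2: 8
Level 3: 4
Level 4: 2
Level 5: 1

The root is level 0 and the size-1 base case is level 5 (the tree spans levels 0 through 5, i.e. 6 levels counting the root), so the depth is the number of divisions: log_2(32) = 5

The recursion tree depth is log_2(32) = 5. At each level, the problem size is divided by 2, so it takes 5 divisions to reduce to a base case of size 1. The algorithm makes 7 recursive calls at each level.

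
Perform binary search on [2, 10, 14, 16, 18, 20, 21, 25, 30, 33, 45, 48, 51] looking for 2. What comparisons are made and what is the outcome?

Binary search for 2 in [2, 10, 14, 16, 18, 20, 21, 25, 30, 33, 45, 48, 51]:

lo=0, hi=12, mid=6, arr[mid]=21 -> 21 > 2, search left half
lo=0, hi=5, mid=2, arr[mid]=14 -> 14 > 2, search left half
lo=0, hi=1, mid=0, arr[mid]=2 -> Found target at index 0!

Binary search finds 2 at index 0 after 3 comparisons. The search repeatedly halves the search space by comparing with the middle element.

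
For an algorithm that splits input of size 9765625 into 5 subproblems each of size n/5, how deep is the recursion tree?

For divide and conquer with division factor 5:

Problem sizes at each level:
Level 0: 9765625
Level 1: 1953125
Level 2: 390625
Level 3: 78125
Level 4: 15625
Level 5: 3125
Level 6: 625
Level 7: 125
Level 8: 25
Level 9: 5
Level 10: 1

The root is level 0 and the size-1 base case is level 10 (the tree spans levels 0 through 10, i.e. 11 levels counting the root), so the depth is the number of divisions: log_5(9765625) = 10

The recursion tree depth is log_5(9765625) = 10. At each level, the problem size is divided by 5, so it takes 10 divisions to reduce to a base case of size 1. The algorithm makes 5 recursive calls at each level.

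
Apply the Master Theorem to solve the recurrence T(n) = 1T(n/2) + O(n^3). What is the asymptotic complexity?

Master Theorem for T(n) = 1T(n/2) + O(n^3):

a = 1, b = 2, c = 3
log_b(a) = log_2(1) = 0.0000

Case 3: c = 3 > log_2(1) = 0.0000
T(n) = O(n^3) = O(n^3)

For T(n) = 1T(n/2) + O(n^3): log_2(1) = 0.0000. This is Case 3 of the Master Theorem (c > log_b(a), work dominated by root), giving O(n^3).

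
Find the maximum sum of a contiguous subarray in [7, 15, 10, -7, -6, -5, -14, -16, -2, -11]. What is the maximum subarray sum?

Using Kadane's algorithm on [7, 15, 10, -7, -6, -5, -14, -16, -2, -11]:

Scanning through the array:
Position 1 (value 15): max_ending_here = 22, max_so_far = 22
Position 2 (value 10): max_ending_here = 32, max_so_far = 32
Position 3 (value -7): max_ending_here = 25, max_so_far = 32
Position 4 (value -6): max_ending_here = 19, max_so_far = 32
Position 5 (value -5): max_ending_here = 14, max_so_far = 32
Position 6 (value -14): max_ending_here = 0, max_so_far = 32
Position 7 (value -16): max_ending_here = -16, max_so_far = 32
Position 8 (value -2): max_ending_here = -2, max_so_far = 32
Position 9 (value -11): max_ending_here = -11, max_so_far = 32

Maximum subarray: [7, 15, 10]
Maximum sum: 32

The maximum subarray is [7, 15, 10] with sum 32. This subarray runs from index 0 to index 2.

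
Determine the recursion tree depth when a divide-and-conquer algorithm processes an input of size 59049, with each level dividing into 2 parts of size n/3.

For divide and conquer with division factor 3:

Problem sizes at each level:
Level 0: 59049
Level 1: 19683
Level 2: 6561
Level 3: 2187
Level 4: 729
Level 5: 243
Level 6: 81
Level 7: 27
Level 8: 9
Level 9: 3
Level 10: 1

The root is level 0 and the size-1 base case is level 10 (the tree spans levels 0 through 10, i.e. 11 levels counting the root), so the depth is the number of divisions: log_3(59049) = 10

The recursion tree depth is log_3(59049) = 10. At each level, the problem size is divided by 3, so it takes 10 divisions to reduce to a base case of size 1. The algorithm makes 2 recursive calls at each level.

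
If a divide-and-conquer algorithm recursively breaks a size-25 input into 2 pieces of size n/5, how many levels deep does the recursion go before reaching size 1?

For divide and conquer with division factor 5:

Problem sizes at each level:
Level 0: 25
Level 1: 5
Level 2: 1

The root is level 0 and the size-1 base case is level 2 (the tree spans levels 0 through 2, i.e. 3 levels counting the root), so the depth is the number of divisions: log_5(25) = 2

The recursion tree depth is log_5(25) = 2. At each level, the problem size is divided by 5, so it takes 2 divisions to reduce to a base case of size 1. The algorithm makes 2 recursive calls at each level.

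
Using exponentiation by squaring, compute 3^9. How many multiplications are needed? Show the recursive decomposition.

Computing 3^9 by squaring (build up from 3^1; each line after the first costs one multiplication):

3^1 = 3
3^2 = (3^1)^2 = 3^2 = 9
3^4 = (3^2)^2 = 9^2 = 81
3^8 = (3^4)^2 = 81^2 = 6561
3^9 = 3 * 3^8 = 3 * 6561 = 19683

Result: 19683
Multiplications needed: 4 (4 lines after 3^1)

3^9 = 19683. Using exponentiation by squaring, this requires 4 multiplications. The key idea: if the exponent is even, square the half-power; if odd, multiply by the base once.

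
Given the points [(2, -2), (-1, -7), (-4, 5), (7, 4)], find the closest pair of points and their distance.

Computing all pairwise distances among 4 points:

d((2, -2), (-1, -7)) = 5.831 <-- minimum
d((2, -2), (-4, 5)) = 9.2195
d((2, -2), (7, 4)) = 7.8102
d((-1, -7), (-4, 5)) = 12.3693
d((-1, -7), (7, 4)) = 13.6015
d((-4, 5), (7, 4)) = 11.0454

Closest pair: (2, -2) and (-1, -7) with distance 5.831

The closest pair is (2, -2) and (-1, -7) with Euclidean distance 5.831. For 4 points, brute-force pairwise comparison is shown above. For large n, the divide-and-conquer algorithm (sort by x, recurse on halves, check the dividing strip) achieves O(n log n).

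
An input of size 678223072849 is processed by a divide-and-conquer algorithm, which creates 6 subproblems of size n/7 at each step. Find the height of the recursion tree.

For divide and conquer with division factor 7:

Problem sizes at each level:
Level 0: 678223072849
Level 1: 96889010407
Level 2: 13841287201
Level 3: 1977326743
Level 4: 282475249
Level 5: 40353607
Level 6: 5764801
Level 7: 823543
Level 8: 117649
Level 9: 16807
Level 10: 2401
Level 11: 343
Level 12: 49
Level 13: 7
Level 14: 1

The root is level 0 and the size-1 base case is level 14 (the tree spans levels 0 through 14, i.e. 15 levels counting the root), so the depth is the number of divisions: log_7(678223072849) = 14

The recursion tree depth is log_7(678223072849) = 14. At each level, the problem size is divided by 7, so it takes 14 divisions to reduce to a base case of size 1. The algorithm makes 6 recursive calls at each level.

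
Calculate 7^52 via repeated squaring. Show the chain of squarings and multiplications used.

Computing 7^52 by squaring (build up from 7^1; each line after the first costs one multiplication):

7^1 = 7
7^2 = (7^1)^2 = 7^2 = 49
7^3 = 7 * 7^2 = 7 * 49 = 343
7^6 = (7^3)^2 = 343^2 = 117649
7^12 = (7^6)^2 = 117649^2 = 13841287201
7^13 = 7 * 7^12 = 7 * 13841287201 = 96889010407
7^26 = (7^13)^2 = 96889010407^2 = 9387480337647754305649
7^52 = (7^26)^2 = 9387480337647754305649^2 = 88124787089723195184393736687912818113311201

Result: 88124787089723195184393736687912818113311201
Multiplications needed: 7 (7 lines after 7^1)

7^52 = 88124787089723195184393736687912818113311201. Using exponentiation by squaring, this requires 7 multiplications. The key idea: if the exponent is even, square the half-power; if odd, multiply by the base once.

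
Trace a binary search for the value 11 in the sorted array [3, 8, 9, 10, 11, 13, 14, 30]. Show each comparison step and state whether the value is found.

Binary search for 11 in [3, 8, 9, 10, 11, 13, 14, 30]:

lo=0, hi=7, mid=3, arr[mid]=10 -> 10 < 11, search right half
lo=4, hi=7, mid=5, arr[mid]=13 -> 13 > 11, search left half
lo=4, hi=4, mid=4, arr[mid]=11 -> Found target at index 4!

Binary search finds 11 at index 4 after 3 comparisons. The search repeatedly halves the search space by comparing with the middle element.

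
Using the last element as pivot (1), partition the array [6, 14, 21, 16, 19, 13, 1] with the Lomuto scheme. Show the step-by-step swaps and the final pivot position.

Lomuto partition with pivot = 1:

Initial array: [6, 14, 21, 16, 19, 13, 1]

arr[0]=6 > 1: no swap
arr[1]=14 > 1: no swap
arr[2]=21 > 1: no swap
arr[3]=16 > 1: no swap
arr[4]=19 > 1: no swap
arr[5]=13 > 1: no swap

Place pivot at position 0: [1, 14, 21, 16, 19, 13, 6]
Pivot position: 0

After partitioning with pivot 1, the array becomes [1, 14, 21, 16, 19, 13, 6]. The pivot is placed at index 0. All elements to the left of the pivot are <= 1, and all elements to the right are > 1.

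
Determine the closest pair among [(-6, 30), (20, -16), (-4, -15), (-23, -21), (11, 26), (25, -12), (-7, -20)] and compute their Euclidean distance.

Computing all pairwise distances among 7 points:

d((-6, 30), (20, -16)) = 52.8394
d((-6, 30), (-4, -15)) = 45.0444
d((-6, 30), (-23, -21)) = 53.7587
d((-6, 30), (11, 26)) = 17.4642
d((-6, 30), (25, -12)) = 52.2015
d((-6, 30), (-7, -20)) = 50.01
d((20, -16), (-4, -15)) = 24.0208
d((20, -16), (-23, -21)) = 43.2897
d((20, -16), (11, 26)) = 42.9535
d((20, -16), (25, -12)) = 6.4031
d((20, -16), (-7, -20)) = 27.2947
d((-4, -15), (-23, -21)) = 19.9249
d((-4, -15), (11, 26)) = 43.6578
d((-4, -15), (25, -12)) = 29.1548
d((-4, -15), (-7, -20)) = 5.831 <-- minimum
d((-23, -21), (11, 26)) = 58.0086
d((-23, -21), (25, -12)) = 48.8365
d((-23, -21), (-7, -20)) = 16.0312
d((11, 26), (25, -12)) = 40.4969
d((11, 26), (-7, -20)) = 49.3964
d((25, -12), (-7, -20)) = 32.9848

Closest pair: (-4, -15) and (-7, -20) with distance 5.831

The closest pair is (-4, -15) and (-7, -20) with Euclidean distance 5.831. For 7 points, brute-force pairwise comparison is shown above. For large n, the divide-and-conquer algorithm (sort by x, recurse on halves, check the dividing strip) achieves O(n log n).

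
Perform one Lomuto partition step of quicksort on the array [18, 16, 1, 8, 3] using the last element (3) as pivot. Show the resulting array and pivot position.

Lomuto partition with pivot = 3:

Initial array: [18, 16, 1, 8, 3]

arr[0]=18 > 3: no swap
arr[1]=16 > 3: no swap
arr[2]=1 <= 3: swap with position 0, array becomes [1, 16, 18, 8, 3]
arr[3]=8 > 3: no swap

Place pivot at position 1: [1, 3, 18, 8, 16]
Pivot position: 1

After partitioning with pivot 3, the array becomes [1, 3, 18, 8, 16]. The pivot is placed at index 1. All elements to the left of the pivot are <= 3, and all elements to the right are > 3.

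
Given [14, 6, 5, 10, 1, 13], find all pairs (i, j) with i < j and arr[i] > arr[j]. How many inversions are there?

Finding inversions in [14, 6, 5, 10, 1, 13]:

(0, 1): arr[0]=14 > arr[1]=6
(0, 2): arr[0]=14 > arr[2]=5
(0, 3): arr[0]=14 > arr[3]=10
(0, 4): arr[0]=14 > arr[4]=1
(0, 5): arr[0]=14 > arr[5]=13
(1, 2): arr[1]=6 > arr[2]=5
(1, 4): arr[1]=6 > arr[4]=1
(2, 4): arr[2]=5 > arr[4]=1
(3, 4): arr[3]=10 > arr[4]=1

Total inversions: 9

The array has 9 inversion(s): (0,1), (0,2), (0,3), (0,4), (0,5), (1,2), (1,4), (2,4), (3,4). Each pair (i,j) satisfies i < j and arr[i] > arr[j].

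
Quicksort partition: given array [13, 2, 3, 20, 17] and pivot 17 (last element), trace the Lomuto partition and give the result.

Lomuto partition with pivot = 17:

Initial array: [13, 2, 3, 20, 17]

arr[0]=13 <= 17: swap with position 0, array becomes [13, 2, 3, 20, 17]
arr[1]=2 <= 17: swap with position 1, array becomes [13, 2, 3, 20, 17]
arr[2]=3 <= 17: swap with position 2, array becomes [13, 2, 3, 20, 17]
arr[3]=20 > 17: no swap

Place pivot at position 3: [13, 2, 3, 17, 20]
Pivot position: 3

After partitioning with pivot 17, the array becomes [13, 2, 3, 17, 20]. The pivot is placed at index 3. All elements to the left of the pivot are <= 17, and all elements to the right are > 17.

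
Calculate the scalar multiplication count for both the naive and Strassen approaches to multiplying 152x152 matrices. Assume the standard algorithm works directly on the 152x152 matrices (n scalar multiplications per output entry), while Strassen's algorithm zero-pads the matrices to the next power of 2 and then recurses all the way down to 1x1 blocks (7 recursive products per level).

Matrix multiplication for 152x152 matrices:

Strassen's algorithm requires power-of-2 dimensions. Pad 152x152 to 256x256 (next power of 2).

Standard algorithm: 152^3 = 3511808 multiplications
Strassen's algorithm: 7^(log2(256)) = 7^8 = 5764801 multiplications
Difference: 3511808 - 5764801 = -2252993 (Strassen uses MORE here due to padding overhead — for small or just-over-power-of-2 n, padding can outweigh the per-level savings)

Standard: 3511808 multiplications (152^3). Strassen: 5764801 multiplications (7^8, after padding to 256x256). Strassen reduces 8 recursive multiplications to 7 at each level.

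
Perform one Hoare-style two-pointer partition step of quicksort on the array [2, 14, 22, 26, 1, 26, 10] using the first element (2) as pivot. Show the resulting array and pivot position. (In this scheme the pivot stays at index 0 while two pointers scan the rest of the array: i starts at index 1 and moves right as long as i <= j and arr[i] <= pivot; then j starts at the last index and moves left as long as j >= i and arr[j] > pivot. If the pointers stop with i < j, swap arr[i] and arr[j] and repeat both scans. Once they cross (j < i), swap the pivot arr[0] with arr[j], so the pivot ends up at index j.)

Hoare-style two-pointer partition with pivot = 2:

Initial array: [2, 14, 22, 26, 1, 26, 10]

Pointers start at i = 1, j = 6.
i stops at index 1 (arr[1]=14 > 2), j stops at index 4 (arr[4]=1 <= 2): swap arr[1] and arr[4], array becomes [2, 1, 22, 26, 14, 26, 10]
i ends at 2, j ends at 1: the pointers have crossed (j < i), so scanning stops.

Swap pivot arr[0] with arr[1] to place pivot at position 1: [1, 2, 22, 26, 14, 26, 10]
Pivot position: 1

After partitioning with pivot 2, the array becomes [1, 2, 22, 26, 14, 26, 10]. The pivot is placed at index 1. All elements to the left of the pivot are <= 2, and all elements to the right are > 2.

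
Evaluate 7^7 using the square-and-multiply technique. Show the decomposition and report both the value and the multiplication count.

Computing 7^7 by squaring (build up from 7^1; each line after the first costs one multiplication):

7^1 = 7
7^2 = (7^1)^2 = 7^2 = 49
7^3 = 7 * 7^2 = 7 * 49 = 343
7^6 = (7^3)^2 = 343^2 = 117649
7^7 = 7 * 7^6 = 7 * 117649 = 823543

Result: 823543
Multiplications needed: 4 (4 lines after 7^1)

7^7 = 823543. Using exponentiation by squaring, this requires 4 multiplications. The key idea: if the exponent is even, square the half-power; if odd, multiply by the base once.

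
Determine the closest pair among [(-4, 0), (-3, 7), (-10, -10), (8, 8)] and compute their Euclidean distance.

Computing all pairwise distances among 4 points:

d((-4, 0), (-3, 7)) = 7.0711 <-- minimum
d((-4, 0), (-10, -10)) = 11.6619
d((-4, 0), (8, 8)) = 14.4222
d((-3, 7), (-10, -10)) = 18.3848
d((-3, 7), (8, 8)) = 11.0454
d((-10, -10), (8, 8)) = 25.4558

Closest pair: (-4, 0) and (-3, 7) with distance 7.0711

The closest pair is (-4, 0) and (-3, 7) with Euclidean distance 7.0711. For 4 points, brute-force pairwise comparison is shown above. For large n, the divide-and-conquer algorithm (sort by x, recurse on halves, check the dividing strip) achieves O(n log n).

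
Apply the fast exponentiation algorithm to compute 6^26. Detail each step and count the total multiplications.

Computing 6^26 by squaring (build up from 6^1; each line after the first costs one multiplication):

6^1 = 6
6^2 = (6^1)^2 = 6^2 = 36
6^3 = 6 * 6^2 = 6 * 36 = 216
6^6 = (6^3)^2 = 216^2 = 46656
6^12 = (6^6)^2 = 46656^2 = 2176782336
6^13 = 6 * 6^12 = 6 * 2176782336 = 13060694016
6^26 = (6^13)^2 = 13060694016^2 = 170581728179578208256

Result: 170581728179578208256
Multiplications needed: 6 (6 lines after 6^1)

6^26 = 170581728179578208256. Using exponentiation by squaring, this requires 6 multiplications. The key idea: if the exponent is even, square the half-power; if odd, multiply by the base once.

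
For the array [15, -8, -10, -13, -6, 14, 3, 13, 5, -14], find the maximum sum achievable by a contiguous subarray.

Using Kadane's algorithm on [15, -8, -10, -13, -6, 14, 3, 13, 5, -14]:

Scanning through the array:
Position 1 (value -8): max_ending_here = 7, max_so_far = 15
Position 2 (value -10): max_ending_here = -3, max_so_far = 15
Position 3 (value -13): max_ending_here = -13, max_so_far = 15
Position 4 (value -6): max_ending_here = -6, max_so_far = 15
Position 5 (value 14): max_ending_here = 14, max_so_far = 15
Position 6 (value 3): max_ending_here = 17, max_so_far = 17
Position 7 (value 13): max_ending_here = 30, max_so_far = 30
Position 8 (value 5): max_ending_here = 35, max_so_far = 35
Position 9 (value -14): max_ending_here = 21, max_so_far = 35

Maximum subarray: [14, 3, 13, 5]
Maximum sum: 35

The maximum subarray is [14, 3, 13, 5] with sum 35. This subarray runs from index 5 to index 8.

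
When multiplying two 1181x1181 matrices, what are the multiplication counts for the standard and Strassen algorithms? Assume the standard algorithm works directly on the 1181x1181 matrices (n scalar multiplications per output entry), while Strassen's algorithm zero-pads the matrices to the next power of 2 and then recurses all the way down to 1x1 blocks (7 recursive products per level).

Matrix multiplication for 1181x1181 matrices:

Strassen's algorithm requires power-of-2 dimensions. Pad 1181x1181 to 2048x2048 (next power of 2).

Standard algorithm: 1181^3 = 1647212741 multiplications
Strassen's algorithm: 7^(log2(2048)) = 7^11 = 1977326743 multiplications
Difference: 1647212741 - 1977326743 = -330114002 (Strassen uses MORE here due to padding overhead — for small or just-over-power-of-2 n, padding can outweigh the per-level savings)

Standard: 1647212741 multiplications (1181^3). Strassen: 1977326743 multiplications (7^11, after padding to 2048x2048). Strassen reduces 8 recursive multiplications to 7 at each level.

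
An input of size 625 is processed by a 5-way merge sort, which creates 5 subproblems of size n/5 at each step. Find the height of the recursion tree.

For divide and conquer with division factor 5:

Problem sizes at each level:
Level 0: 625
Level 1: 125
Level 2: 25
Level 3: 5
Level 4: 1

The root is level 0 and the size-1 base case is level 4 (the tree spans levels 0 through 4, i.e. 5 levels counting the root), so the depth is the number of divisions: log_5(625) = 4

The recursion tree depth is log_5(625) = 4. At each level, the problem size is divided by 5, so it takes 4 divisions to reduce to a base case of size 1. The algorithm makes 5 recursive calls at each level.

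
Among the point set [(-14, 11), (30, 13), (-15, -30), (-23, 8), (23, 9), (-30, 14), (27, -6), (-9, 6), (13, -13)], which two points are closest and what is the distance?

Computing all pairwise distances among 9 points:

d((-14, 11), (30, 13)) = 44.0454
d((-14, 11), (-15, -30)) = 41.0122
d((-14, 11), (-23, 8)) = 9.4868
d((-14, 11), (23, 9)) = 37.054
d((-14, 11), (-30, 14)) = 16.2788
d((-14, 11), (27, -6)) = 44.3847
d((-14, 11), (-9, 6)) = 7.0711 <-- minimum
d((-14, 11), (13, -13)) = 36.1248
d((30, 13), (-15, -30)) = 62.2415
d((30, 13), (-23, 8)) = 53.2353
d((30, 13), (23, 9)) = 8.0623
d((30, 13), (-30, 14)) = 60.0083
d((30, 13), (27, -6)) = 19.2354
d((30, 13), (-9, 6)) = 39.6232
d((30, 13), (13, -13)) = 31.0644
d((-15, -30), (-23, 8)) = 38.833
d((-15, -30), (23, 9)) = 54.4518
d((-15, -30), (-30, 14)) = 46.4866
d((-15, -30), (27, -6)) = 48.3735
d((-15, -30), (-9, 6)) = 36.4966
d((-15, -30), (13, -13)) = 32.7567
d((-23, 8), (23, 9)) = 46.0109
d((-23, 8), (-30, 14)) = 9.2195
d((-23, 8), (27, -6)) = 51.923
d((-23, 8), (-9, 6)) = 14.1421
d((-23, 8), (13, -13)) = 41.6773
d((23, 9), (-30, 14)) = 53.2353
d((23, 9), (27, -6)) = 15.5242
d((23, 9), (-9, 6)) = 32.1403
d((23, 9), (13, -13)) = 24.1661
d((-30, 14), (27, -6)) = 60.407
d((-30, 14), (-9, 6)) = 22.4722
d((-30, 14), (13, -13)) = 50.774
d((27, -6), (-9, 6)) = 37.9473
d((27, -6), (13, -13)) = 15.6525
d((-9, 6), (13, -13)) = 29.0689

Closest pair: (-14, 11) and (-9, 6) with distance 7.0711

The closest pair is (-14, 11) and (-9, 6) with Euclidean distance 7.0711. For 9 points, brute-force pairwise comparison is shown above. For large n, the divide-and-conquer algorithm (sort by x, recurse on halves, check the dividing strip) achieves O(n log n).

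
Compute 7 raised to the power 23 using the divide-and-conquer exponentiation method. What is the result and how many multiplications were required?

Computing 7^23 by squaring (build up from 7^1; each line after the first costs one multiplication):

7^1 = 7
7^2 = (7^1)^2 = 7^2 = 49
7^4 = (7^2)^2 = 49^2 = 2401
7^5 = 7 * 7^4 = 7 * 2401 = 16807
7^10 = (7^5)^2 = 16807^2 = 282475249
7^11 = 7 * 7^10 = 7 * 282475249 = 1977326743
7^22 = (7^11)^2 = 1977326743^2 = 3909821048582988049
7^23 = 7 * 7^22 = 7 * 3909821048582988049 = 27368747340080916343

Result: 27368747340080916343
Multiplications needed: 7 (7 lines after 7^1)

7^23 = 27368747340080916343. Using exponentiation by squaring, this requires 7 multiplications. The key idea: if the exponent is even, square the half-power; if odd, multiply by the base once.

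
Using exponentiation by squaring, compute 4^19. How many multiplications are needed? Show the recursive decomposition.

Computing 4^19 by squaring (build up from 4^1; each line after the first costs one multiplication):

4^1 = 4
4^2 = (4^1)^2 = 4^2 = 16
4^4 = (4^2)^2 = 16^2 = 256
4^8 = (4^4)^2 = 256^2 = 65536
4^9 = 4 * 4^8 = 4 * 65536 = 262144
4^18 = (4^9)^2 = 262144^2 = 68719476736
4^19 = 4 * 4^18 = 4 * 68719476736 = 274877906944

Result: 274877906944
Multiplications needed: 6 (6 lines after 4^1)

4^19 = 274877906944. Using exponentiation by squaring, this requires 6 multiplications. The key idea: if the exponent is even, square the half-power; if odd, multiply by the base once.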